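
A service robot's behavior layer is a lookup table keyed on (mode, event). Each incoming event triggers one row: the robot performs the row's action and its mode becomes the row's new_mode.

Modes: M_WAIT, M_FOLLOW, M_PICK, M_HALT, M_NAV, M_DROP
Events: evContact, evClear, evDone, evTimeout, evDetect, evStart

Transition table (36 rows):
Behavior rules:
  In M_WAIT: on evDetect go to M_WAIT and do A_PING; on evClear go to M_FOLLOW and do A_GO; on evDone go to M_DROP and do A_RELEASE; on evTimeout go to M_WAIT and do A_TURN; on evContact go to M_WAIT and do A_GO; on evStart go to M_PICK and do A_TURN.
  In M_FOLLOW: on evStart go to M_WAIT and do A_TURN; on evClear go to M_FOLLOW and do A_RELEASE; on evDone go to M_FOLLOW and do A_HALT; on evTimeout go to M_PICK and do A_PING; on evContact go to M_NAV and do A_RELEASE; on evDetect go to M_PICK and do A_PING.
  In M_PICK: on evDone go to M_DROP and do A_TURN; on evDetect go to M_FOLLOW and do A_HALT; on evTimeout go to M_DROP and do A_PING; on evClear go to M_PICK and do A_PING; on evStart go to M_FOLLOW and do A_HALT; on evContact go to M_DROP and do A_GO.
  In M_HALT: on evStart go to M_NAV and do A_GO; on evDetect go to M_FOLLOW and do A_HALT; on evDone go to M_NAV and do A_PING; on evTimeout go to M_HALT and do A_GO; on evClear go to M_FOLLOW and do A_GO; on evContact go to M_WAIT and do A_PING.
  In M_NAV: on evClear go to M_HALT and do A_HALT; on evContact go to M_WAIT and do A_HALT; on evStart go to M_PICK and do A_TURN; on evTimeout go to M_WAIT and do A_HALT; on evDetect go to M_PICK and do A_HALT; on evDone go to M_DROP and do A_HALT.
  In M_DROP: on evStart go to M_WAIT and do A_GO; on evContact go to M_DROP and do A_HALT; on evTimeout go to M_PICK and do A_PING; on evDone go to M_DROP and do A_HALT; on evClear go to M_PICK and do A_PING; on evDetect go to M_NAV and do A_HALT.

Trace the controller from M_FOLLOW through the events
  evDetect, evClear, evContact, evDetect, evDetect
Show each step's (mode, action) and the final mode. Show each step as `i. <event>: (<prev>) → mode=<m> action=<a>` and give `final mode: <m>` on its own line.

1. evDetect: (M_FOLLOW) → mode=M_PICK action=A_PING
2. evClear: (M_PICK) → mode=M_PICK action=A_PING
3. evContact: (M_PICK) → mode=M_DROP action=A_GO
4. evDetect: (M_DROP) → mode=M_NAV action=A_HALT
5. evDetect: (M_NAV) → mode=M_PICK action=A_HALT

final mode: M_PICK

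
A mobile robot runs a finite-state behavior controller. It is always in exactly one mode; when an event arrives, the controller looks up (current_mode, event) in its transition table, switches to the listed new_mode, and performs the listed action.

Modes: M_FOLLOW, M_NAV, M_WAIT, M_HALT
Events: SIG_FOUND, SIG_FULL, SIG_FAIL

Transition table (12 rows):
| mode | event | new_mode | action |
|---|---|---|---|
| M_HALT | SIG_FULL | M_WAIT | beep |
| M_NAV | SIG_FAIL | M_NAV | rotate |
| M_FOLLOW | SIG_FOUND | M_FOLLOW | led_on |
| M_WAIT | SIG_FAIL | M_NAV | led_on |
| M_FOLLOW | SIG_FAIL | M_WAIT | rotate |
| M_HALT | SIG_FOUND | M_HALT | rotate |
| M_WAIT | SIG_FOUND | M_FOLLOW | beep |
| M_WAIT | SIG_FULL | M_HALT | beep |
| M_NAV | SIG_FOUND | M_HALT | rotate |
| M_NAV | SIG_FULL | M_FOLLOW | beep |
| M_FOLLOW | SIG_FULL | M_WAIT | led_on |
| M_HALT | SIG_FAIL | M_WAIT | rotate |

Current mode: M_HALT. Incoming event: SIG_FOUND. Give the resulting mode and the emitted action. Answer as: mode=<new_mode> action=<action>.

current mode = M_HALT; filter table to that mode:
  (M_HALT, SIG_FULL) → (M_WAIT, beep)
  (M_HALT, SIG_FOUND) → (M_HALT, rotate)  ← event matches
  (M_HALT, SIG_FAIL) → (M_WAIT, rotate)
event = SIG_FOUND selects (M_HALT, rotate)

mode=M_HALT action=rotate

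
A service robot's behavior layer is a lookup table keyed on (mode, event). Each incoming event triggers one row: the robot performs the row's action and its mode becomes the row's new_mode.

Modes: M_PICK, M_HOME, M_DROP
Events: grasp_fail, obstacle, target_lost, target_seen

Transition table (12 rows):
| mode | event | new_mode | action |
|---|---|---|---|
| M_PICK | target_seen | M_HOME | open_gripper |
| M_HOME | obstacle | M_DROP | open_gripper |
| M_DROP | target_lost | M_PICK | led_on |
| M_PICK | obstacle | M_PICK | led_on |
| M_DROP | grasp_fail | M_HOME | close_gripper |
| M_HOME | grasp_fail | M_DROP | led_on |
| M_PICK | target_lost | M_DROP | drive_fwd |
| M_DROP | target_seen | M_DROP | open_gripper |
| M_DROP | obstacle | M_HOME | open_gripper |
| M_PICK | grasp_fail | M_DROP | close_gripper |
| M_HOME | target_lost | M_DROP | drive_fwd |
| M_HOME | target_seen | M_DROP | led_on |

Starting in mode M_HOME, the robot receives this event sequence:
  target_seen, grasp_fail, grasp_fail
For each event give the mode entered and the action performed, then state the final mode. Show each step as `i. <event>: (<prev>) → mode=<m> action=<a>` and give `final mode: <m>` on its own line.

1. target_seen: (M_HOME) → mode=M_DROP action=led_on
2. grasp_fail: (M_DROP) → mode=M_HOME action=close_gripper
3. grasp_fail: (M_HOME) → mode=M_DROP action=led_on

final mode: M_DROP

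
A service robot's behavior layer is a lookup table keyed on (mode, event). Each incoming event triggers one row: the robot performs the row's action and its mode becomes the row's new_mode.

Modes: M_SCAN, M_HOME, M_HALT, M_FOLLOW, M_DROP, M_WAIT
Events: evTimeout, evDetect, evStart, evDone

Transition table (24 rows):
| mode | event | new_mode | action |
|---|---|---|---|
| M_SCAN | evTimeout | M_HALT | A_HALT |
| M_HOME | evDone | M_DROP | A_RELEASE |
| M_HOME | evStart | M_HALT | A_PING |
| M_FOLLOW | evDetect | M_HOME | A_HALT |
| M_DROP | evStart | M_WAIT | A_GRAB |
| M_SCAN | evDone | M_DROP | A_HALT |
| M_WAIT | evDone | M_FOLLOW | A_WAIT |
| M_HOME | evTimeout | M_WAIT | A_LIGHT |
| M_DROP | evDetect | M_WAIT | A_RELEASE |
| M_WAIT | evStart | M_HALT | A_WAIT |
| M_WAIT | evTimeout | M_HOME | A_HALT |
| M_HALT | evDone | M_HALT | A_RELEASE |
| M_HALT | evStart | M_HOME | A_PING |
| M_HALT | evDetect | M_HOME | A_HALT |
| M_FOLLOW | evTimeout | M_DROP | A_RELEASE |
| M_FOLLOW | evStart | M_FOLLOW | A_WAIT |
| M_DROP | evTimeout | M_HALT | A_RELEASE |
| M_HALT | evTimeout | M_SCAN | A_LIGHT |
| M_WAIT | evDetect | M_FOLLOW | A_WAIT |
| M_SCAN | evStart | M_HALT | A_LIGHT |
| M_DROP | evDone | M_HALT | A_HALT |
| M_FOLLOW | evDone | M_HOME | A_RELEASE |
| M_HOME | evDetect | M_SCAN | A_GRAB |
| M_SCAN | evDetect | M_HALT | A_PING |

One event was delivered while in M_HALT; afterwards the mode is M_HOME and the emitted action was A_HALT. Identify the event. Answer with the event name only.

try evTimeout: (M_HALT, evTimeout) → (M_SCAN, A_LIGHT)
try evDetect: (M_HALT, evDetect) → (M_HOME, A_HALT)  ← matches
try evStart: (M_HALT, evStart) → (M_HOME, A_PING)
try evDone: (M_HALT, evDone) → (M_HALT, A_RELEASE)

evDetect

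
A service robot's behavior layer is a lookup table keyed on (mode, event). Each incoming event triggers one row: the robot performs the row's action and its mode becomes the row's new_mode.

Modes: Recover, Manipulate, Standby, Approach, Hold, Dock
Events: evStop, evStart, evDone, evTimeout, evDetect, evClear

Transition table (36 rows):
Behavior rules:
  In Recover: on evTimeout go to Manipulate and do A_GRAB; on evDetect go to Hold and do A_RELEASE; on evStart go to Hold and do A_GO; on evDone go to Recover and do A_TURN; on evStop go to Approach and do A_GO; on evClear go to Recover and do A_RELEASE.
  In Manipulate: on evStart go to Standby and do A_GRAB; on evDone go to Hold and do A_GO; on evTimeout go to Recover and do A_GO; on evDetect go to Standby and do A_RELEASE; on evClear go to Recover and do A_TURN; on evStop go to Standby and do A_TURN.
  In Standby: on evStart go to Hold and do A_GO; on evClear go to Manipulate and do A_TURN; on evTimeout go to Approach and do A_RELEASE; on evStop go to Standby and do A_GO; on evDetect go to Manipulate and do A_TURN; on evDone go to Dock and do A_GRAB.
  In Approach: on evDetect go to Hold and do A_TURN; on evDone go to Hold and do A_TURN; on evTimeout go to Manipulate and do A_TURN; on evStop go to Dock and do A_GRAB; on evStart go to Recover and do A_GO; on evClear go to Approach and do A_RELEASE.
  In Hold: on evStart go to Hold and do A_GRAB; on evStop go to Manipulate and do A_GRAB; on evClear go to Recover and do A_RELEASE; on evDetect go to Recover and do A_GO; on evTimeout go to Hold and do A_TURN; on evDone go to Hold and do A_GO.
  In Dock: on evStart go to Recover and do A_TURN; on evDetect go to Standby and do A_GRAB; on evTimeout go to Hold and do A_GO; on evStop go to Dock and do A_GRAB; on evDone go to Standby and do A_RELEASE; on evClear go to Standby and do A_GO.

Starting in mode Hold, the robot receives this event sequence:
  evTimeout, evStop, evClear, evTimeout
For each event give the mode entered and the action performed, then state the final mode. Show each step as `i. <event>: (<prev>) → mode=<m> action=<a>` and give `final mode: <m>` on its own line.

1. evTimeout: (Hold) → mode=Hold action=A_TURN
2. evStop: (Hold) → mode=Manipulate action=A_GRAB
3. evClear: (Manipulate) → mode=Recover action=A_TURN
4. evTimeout: (Recover) → mode=Manipulate action=A_GRAB

final mode: Manipulate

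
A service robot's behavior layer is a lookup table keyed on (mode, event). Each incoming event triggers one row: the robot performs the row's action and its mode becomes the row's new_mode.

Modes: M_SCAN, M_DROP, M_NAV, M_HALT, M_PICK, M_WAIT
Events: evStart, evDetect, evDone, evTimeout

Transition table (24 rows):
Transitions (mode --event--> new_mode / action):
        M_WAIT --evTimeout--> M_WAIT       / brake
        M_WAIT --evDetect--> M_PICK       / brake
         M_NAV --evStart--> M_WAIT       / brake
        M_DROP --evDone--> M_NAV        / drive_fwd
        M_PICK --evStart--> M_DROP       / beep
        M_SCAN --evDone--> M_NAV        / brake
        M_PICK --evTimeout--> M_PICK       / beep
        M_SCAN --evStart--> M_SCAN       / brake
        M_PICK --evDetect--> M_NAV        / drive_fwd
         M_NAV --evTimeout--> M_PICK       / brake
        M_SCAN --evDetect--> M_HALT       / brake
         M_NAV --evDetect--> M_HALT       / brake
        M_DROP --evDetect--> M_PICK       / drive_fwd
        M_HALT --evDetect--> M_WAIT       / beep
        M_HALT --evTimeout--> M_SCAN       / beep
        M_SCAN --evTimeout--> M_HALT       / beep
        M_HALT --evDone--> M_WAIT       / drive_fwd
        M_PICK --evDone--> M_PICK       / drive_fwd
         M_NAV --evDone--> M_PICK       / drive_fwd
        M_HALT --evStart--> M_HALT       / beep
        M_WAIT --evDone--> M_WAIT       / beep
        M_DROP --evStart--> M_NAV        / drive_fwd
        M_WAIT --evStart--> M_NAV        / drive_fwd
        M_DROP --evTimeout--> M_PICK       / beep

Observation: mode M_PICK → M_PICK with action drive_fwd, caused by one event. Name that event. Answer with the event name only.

evDone

try evStart: (M_PICK, evStart) → (M_DROP, beep)
try evDetect: (M_PICK, evDetect) → (M_NAV, drive_fwd)
try evDone: (M_PICK, evDone) → (M_PICK, drive_fwd)  ← matches
try evTimeout: (M_PICK, evTimeout) → (M_PICK, beep)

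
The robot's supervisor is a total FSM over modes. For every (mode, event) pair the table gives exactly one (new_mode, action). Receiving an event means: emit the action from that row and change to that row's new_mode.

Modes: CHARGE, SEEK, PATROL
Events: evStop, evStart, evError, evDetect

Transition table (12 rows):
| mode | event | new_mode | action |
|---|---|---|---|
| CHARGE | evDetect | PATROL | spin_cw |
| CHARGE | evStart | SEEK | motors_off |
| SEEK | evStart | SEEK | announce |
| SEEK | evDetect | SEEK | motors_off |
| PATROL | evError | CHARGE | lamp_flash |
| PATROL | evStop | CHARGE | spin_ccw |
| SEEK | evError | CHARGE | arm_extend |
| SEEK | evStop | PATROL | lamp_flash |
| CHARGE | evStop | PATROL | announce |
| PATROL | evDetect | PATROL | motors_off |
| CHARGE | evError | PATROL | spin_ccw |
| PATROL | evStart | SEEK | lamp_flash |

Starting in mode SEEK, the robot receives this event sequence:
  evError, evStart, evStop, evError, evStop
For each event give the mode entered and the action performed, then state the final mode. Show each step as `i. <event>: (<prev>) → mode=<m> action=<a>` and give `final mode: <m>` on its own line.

1. evError: (SEEK) → mode=CHARGE action=arm_extend
2. evStart: (CHARGE) → mode=SEEK action=motors_off
3. evStop: (SEEK) → mode=PATROL action=lamp_flash
4. evError: (PATROL) → mode=CHARGE action=lamp_flash
5. evStop: (CHARGE) → mode=PATROL action=announce

final mode: PATROL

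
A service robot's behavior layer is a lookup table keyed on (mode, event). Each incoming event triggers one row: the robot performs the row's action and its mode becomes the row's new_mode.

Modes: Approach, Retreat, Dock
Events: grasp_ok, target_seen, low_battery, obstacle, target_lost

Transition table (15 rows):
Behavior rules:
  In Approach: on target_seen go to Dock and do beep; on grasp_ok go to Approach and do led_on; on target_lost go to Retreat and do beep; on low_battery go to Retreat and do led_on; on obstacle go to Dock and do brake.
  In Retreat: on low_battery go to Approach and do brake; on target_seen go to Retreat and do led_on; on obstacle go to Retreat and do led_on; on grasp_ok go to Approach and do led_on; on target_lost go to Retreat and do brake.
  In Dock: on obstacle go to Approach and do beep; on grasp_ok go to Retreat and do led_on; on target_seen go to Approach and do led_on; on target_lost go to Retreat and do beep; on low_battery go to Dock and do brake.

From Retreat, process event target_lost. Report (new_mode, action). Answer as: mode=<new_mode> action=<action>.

current mode = Retreat; filter table to that mode:
  (Retreat, low_battery) → (Approach, brake)
  (Retreat, target_seen) → (Retreat, led_on)
  (Retreat, obstacle) → (Retreat, led_on)
  (Retreat, grasp_ok) → (Approach, led_on)
  (Retreat, target_lost) → (Retreat, brake)  ← event matches
event = target_lost selects (Retreat, brake)

mode=Retreat action=brake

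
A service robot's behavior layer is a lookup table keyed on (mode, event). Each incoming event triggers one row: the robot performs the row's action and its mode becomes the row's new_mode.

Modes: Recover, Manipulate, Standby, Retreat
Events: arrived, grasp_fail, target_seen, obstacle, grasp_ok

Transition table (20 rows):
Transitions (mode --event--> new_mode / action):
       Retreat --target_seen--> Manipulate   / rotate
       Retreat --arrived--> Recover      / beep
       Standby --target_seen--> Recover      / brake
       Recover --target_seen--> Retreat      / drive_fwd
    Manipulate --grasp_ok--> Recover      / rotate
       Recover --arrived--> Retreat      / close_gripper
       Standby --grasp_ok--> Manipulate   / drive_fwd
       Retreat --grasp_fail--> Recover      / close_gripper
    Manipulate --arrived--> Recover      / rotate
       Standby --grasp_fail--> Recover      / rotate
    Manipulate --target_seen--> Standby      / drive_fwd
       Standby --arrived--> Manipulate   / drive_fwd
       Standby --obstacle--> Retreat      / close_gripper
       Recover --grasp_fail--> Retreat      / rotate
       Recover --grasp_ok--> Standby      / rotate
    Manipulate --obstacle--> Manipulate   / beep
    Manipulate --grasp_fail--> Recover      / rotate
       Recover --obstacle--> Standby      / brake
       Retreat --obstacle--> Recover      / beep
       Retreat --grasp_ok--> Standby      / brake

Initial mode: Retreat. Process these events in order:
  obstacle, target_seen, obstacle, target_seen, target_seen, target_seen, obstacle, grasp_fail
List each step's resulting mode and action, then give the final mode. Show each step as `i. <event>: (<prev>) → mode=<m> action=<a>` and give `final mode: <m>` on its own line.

1. obstacle: (Retreat) → mode=Recover action=beep
2. target_seen: (Recover) → mode=Retreat action=drive_fwd
3. obstacle: (Retreat) → mode=Recover action=beep
4. target_seen: (Recover) → mode=Retreat action=drive_fwd
5. target_seen: (Retreat) → mode=Manipulate action=rotate
6. target_seen: (Manipulate) → mode=Standby action=drive_fwd
7. obstacle: (Standby) → mode=Retreat action=close_gripper
8. grasp_fail: (Retreat) → mode=Recover action=close_gripper

final mode: Recover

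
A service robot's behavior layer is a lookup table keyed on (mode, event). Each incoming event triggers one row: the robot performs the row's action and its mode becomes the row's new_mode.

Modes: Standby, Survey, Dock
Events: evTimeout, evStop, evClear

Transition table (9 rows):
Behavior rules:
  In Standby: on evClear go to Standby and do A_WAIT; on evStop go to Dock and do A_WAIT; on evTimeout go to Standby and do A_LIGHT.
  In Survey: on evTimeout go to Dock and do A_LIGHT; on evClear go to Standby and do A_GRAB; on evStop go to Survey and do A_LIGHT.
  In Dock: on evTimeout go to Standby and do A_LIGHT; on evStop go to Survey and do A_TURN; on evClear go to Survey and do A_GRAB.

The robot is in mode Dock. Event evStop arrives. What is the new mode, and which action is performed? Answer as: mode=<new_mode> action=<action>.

mode=Survey action=A_TURN

current mode = Dock; filter table to that mode:
  (Dock, evTimeout) → (Standby, A_LIGHT)
  (Dock, evStop) → (Survey, A_TURN)  ← event matches
  (Dock, evClear) → (Survey, A_GRAB)
event = evStop selects (Survey, A_TURN)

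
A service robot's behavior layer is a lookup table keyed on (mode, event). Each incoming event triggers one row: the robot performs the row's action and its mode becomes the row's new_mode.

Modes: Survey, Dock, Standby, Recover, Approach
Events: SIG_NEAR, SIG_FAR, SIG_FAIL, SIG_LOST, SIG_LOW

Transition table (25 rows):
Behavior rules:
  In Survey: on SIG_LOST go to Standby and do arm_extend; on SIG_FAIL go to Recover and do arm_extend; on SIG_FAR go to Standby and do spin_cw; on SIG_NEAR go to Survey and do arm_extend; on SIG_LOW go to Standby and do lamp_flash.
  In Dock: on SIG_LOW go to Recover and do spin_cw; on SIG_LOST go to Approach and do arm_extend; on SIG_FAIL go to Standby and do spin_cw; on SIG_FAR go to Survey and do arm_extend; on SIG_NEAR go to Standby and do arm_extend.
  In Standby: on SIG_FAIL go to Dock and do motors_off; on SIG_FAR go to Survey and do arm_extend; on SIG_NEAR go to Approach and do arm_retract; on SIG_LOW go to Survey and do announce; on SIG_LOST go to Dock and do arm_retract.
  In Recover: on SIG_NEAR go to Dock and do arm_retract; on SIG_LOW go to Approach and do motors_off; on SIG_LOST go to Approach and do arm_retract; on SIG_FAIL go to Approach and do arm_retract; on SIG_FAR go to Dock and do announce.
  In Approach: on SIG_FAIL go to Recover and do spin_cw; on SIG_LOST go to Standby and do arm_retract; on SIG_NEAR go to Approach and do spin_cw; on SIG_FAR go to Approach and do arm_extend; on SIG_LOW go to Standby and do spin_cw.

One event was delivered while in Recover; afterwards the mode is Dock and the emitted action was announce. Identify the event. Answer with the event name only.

try SIG_NEAR: (Recover, SIG_NEAR) → (Dock, arm_retract)
try SIG_FAR: (Recover, SIG_FAR) → (Dock, announce)  ← matches
try SIG_FAIL: (Recover, SIG_FAIL) → (Approach, arm_retract)
try SIG_LOST: (Recover, SIG_LOST) → (Approach, arm_retract)
try SIG_LOW: (Recover, SIG_LOW) → (Approach, motors_off)

SIG_FAR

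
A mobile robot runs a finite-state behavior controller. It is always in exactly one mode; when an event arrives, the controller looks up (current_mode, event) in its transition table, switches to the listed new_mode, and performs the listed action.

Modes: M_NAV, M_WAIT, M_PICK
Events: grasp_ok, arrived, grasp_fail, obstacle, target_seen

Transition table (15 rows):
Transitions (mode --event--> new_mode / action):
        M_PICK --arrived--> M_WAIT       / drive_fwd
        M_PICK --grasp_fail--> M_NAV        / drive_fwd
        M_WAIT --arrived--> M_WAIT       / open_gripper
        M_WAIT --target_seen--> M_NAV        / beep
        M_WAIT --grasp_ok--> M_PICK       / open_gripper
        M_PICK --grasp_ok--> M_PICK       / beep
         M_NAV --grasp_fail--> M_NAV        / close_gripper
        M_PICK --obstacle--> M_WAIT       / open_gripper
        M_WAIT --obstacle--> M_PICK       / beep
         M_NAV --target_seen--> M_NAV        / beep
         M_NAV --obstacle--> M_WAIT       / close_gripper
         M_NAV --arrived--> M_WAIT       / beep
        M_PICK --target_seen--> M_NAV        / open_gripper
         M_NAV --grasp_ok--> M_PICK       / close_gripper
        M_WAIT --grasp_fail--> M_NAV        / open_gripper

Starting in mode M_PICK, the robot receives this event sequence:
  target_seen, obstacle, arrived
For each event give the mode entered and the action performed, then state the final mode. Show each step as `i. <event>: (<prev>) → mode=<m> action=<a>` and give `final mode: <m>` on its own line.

1. target_seen: (M_PICK) → mode=M_NAV action=open_gripper
2. obstacle: (M_NAV) → mode=M_WAIT action=close_gripper
3. arrived: (M_WAIT) → mode=M_WAIT action=open_gripper

final mode: M_WAIT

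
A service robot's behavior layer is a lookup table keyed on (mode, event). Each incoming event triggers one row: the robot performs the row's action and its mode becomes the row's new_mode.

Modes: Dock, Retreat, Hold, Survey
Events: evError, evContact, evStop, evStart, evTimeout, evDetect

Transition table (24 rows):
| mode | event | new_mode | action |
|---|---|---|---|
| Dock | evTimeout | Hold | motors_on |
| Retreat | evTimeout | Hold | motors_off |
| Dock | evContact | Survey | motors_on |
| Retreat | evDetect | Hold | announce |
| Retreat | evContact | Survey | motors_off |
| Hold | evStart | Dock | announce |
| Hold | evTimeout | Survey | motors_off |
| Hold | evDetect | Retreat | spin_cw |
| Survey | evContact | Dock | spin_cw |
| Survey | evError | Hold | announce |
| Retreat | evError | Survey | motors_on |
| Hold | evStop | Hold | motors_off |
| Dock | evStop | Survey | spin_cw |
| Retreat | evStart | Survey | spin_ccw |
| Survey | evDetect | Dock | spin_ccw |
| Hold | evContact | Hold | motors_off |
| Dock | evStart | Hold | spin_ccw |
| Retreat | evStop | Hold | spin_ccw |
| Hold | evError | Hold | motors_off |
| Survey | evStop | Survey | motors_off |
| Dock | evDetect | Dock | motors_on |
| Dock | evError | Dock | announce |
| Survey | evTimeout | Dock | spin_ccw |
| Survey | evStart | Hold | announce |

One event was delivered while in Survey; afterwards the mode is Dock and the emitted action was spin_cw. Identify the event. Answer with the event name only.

evContact

try evError: (Survey, evError) → (Hold, announce)
try evContact: (Survey, evContact) → (Dock, spin_cw)  ← matches
try evStop: (Survey, evStop) → (Survey, motors_off)
try evStart: (Survey, evStart) → (Hold, announce)
try evTimeout: (Survey, evTimeout) → (Dock, spin_ccw)
try evDetect: (Survey, evDetect) → (Dock, spin_ccw)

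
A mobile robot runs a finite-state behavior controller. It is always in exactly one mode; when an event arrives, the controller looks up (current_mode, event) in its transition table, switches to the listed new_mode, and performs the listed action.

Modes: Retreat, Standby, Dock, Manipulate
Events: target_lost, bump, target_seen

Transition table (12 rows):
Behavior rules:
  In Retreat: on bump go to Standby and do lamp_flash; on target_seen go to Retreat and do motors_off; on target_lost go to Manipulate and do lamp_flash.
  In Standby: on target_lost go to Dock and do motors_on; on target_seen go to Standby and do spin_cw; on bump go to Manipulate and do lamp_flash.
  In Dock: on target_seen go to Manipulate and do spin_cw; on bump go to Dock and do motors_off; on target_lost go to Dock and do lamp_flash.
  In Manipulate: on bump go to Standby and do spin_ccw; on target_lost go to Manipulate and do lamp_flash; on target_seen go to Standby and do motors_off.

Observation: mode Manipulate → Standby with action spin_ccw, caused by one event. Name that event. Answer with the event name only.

try target_lost: (Manipulate, target_lost) → (Manipulate, lamp_flash)
try bump: (Manipulate, bump) → (Standby, spin_ccw)  ← matches
try target_seen: (Manipulate, target_seen) → (Standby, motors_off)

bump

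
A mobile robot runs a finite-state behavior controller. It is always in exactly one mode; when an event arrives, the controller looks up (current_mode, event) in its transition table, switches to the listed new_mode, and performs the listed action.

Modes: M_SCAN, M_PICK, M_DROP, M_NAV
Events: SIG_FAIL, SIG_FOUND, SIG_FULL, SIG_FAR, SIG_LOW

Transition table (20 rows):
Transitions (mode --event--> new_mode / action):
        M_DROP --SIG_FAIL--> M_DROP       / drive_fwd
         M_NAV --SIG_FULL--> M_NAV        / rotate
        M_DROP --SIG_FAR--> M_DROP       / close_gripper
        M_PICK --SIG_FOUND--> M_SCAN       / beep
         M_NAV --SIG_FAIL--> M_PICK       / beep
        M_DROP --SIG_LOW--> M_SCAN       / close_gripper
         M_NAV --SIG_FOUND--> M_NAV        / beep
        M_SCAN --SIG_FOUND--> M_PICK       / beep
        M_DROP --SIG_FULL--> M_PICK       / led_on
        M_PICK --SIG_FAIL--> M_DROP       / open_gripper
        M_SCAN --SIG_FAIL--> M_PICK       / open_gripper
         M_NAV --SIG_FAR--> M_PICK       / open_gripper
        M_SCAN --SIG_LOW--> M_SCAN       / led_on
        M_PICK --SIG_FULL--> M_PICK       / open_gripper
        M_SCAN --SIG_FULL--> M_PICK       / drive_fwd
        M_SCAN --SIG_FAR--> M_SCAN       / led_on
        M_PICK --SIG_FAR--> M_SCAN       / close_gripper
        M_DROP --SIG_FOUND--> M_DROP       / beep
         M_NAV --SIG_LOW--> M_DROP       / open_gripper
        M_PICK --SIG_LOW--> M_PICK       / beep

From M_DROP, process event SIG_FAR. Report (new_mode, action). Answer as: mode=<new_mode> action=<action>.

current mode = M_DROP; filter table to that mode:
  (M_DROP, SIG_FAIL) → (M_DROP, drive_fwd)
  (M_DROP, SIG_FAR) → (M_DROP, close_gripper)  ← event matches
  (M_DROP, SIG_LOW) → (M_SCAN, close_gripper)
  (M_DROP, SIG_FULL) → (M_PICK, led_on)
  (M_DROP, SIG_FOUND) → (M_DROP, beep)
event = SIG_FAR selects (M_DROP, close_gripper)

mode=M_DROP action=close_gripper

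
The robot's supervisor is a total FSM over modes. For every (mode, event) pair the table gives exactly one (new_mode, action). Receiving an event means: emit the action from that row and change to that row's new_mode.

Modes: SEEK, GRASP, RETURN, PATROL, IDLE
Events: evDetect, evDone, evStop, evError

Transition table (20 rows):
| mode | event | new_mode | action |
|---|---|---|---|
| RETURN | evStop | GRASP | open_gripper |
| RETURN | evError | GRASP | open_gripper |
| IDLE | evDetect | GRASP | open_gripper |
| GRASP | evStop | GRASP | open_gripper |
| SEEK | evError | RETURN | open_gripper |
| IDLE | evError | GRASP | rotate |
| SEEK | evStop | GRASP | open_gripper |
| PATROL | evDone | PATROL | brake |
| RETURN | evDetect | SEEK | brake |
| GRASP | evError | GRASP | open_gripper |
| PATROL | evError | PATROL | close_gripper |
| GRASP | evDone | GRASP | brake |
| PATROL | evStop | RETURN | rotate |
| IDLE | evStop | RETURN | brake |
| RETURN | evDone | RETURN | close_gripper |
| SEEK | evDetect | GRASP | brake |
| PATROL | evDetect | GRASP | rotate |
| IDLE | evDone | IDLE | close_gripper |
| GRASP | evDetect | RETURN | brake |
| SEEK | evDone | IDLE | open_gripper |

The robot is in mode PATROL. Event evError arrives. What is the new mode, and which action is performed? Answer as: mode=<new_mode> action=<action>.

mode=PATROL action=close_gripper

current mode = PATROL; filter table to that mode:
  (PATROL, evDone) → (PATROL, brake)
  (PATROL, evError) → (PATROL, close_gripper)  ← event matches
  (PATROL, evStop) → (RETURN, rotate)
  (PATROL, evDetect) → (GRASP, rotate)
event = evError selects (PATROL, close_gripper)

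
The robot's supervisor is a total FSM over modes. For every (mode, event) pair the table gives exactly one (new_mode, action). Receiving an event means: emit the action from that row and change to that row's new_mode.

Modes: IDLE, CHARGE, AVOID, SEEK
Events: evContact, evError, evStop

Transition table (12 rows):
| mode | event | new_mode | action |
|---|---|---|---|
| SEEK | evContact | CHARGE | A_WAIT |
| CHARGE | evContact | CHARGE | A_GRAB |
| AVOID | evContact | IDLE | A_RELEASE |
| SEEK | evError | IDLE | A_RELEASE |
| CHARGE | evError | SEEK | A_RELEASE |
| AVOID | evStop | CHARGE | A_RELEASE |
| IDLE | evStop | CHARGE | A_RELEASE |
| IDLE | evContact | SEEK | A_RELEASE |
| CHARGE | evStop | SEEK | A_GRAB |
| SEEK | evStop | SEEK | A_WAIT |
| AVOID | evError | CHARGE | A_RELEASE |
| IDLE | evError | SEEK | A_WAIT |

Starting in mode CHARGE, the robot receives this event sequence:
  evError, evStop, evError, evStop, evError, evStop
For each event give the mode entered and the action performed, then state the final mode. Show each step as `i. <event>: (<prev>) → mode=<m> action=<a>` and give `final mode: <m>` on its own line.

final mode: SEEK

1. evError: (CHARGE) → mode=SEEK action=A_RELEASE
2. evStop: (SEEK) → mode=SEEK action=A_WAIT
3. evError: (SEEK) → mode=IDLE action=A_RELEASE
4. evStop: (IDLE) → mode=CHARGE action=A_RELEASE
5. evError: (CHARGE) → mode=SEEK action=A_RELEASE
6. evStop: (SEEK) → mode=SEEK action=A_WAIT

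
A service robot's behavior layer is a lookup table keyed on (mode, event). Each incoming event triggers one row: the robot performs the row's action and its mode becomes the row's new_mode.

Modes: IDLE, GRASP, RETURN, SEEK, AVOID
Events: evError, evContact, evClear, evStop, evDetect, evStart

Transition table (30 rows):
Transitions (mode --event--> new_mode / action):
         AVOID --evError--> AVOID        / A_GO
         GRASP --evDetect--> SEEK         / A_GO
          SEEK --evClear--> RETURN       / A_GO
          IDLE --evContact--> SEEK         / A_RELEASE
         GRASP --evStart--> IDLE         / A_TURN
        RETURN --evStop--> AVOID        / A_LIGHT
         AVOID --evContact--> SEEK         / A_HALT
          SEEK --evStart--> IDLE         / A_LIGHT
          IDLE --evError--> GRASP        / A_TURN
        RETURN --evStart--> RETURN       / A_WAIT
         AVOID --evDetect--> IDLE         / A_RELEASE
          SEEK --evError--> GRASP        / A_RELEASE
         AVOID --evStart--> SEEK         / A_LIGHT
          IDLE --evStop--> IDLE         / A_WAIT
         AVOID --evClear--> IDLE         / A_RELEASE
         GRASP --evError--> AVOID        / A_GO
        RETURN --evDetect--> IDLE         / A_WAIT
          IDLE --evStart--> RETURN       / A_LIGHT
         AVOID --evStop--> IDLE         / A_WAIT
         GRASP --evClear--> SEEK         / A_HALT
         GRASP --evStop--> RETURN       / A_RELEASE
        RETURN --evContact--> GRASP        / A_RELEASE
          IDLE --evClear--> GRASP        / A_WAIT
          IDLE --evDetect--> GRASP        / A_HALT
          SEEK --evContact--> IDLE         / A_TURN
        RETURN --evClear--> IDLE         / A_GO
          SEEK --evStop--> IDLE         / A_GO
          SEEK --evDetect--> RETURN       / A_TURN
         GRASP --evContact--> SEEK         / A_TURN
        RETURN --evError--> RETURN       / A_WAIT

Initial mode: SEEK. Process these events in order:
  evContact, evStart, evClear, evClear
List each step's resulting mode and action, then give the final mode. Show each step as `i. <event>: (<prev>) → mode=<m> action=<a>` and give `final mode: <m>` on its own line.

final mode: GRASP

1. evContact: (SEEK) → mode=IDLE action=A_TURN
2. evStart: (IDLE) → mode=RETURN action=A_LIGHT
3. evClear: (RETURN) → mode=IDLE action=A_GO
4. evClear: (IDLE) → mode=GRASP action=A_WAIT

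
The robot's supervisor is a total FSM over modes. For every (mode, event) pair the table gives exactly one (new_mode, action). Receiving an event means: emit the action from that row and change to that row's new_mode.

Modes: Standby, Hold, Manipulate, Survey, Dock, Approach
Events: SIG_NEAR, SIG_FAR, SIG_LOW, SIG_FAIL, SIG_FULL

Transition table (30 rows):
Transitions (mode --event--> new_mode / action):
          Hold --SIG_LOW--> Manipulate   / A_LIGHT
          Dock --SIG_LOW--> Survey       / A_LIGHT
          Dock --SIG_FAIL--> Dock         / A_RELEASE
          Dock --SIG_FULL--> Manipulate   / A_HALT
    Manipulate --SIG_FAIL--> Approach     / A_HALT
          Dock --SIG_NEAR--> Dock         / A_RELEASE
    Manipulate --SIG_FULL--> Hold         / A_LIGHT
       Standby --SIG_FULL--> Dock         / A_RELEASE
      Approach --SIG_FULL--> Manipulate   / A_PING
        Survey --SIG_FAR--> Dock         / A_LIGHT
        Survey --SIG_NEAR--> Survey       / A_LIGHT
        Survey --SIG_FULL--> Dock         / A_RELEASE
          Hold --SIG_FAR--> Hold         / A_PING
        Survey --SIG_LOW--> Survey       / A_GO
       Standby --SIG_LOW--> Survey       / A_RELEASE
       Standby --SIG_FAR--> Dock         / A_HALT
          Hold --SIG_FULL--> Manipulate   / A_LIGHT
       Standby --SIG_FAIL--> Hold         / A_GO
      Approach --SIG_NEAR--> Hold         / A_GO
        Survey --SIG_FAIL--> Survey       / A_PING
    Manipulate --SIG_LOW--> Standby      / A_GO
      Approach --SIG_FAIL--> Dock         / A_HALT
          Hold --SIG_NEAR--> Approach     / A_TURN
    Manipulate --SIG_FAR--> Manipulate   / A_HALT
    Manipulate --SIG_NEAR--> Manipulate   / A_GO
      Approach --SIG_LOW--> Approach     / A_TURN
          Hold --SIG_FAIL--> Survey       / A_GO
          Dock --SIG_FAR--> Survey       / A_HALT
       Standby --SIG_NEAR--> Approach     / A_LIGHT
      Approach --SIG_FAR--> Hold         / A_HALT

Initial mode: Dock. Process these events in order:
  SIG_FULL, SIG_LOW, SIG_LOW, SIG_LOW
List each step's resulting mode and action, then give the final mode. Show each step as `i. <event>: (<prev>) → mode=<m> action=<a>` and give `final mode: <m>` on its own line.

final mode: Survey

1. SIG_FULL: (Dock) → mode=Manipulate action=A_HALT
2. SIG_LOW: (Manipulate) → mode=Standby action=A_GO
3. SIG_LOW: (Standby) → mode=Survey action=A_RELEASE
4. SIG_LOW: (Survey) → mode=Survey action=A_GO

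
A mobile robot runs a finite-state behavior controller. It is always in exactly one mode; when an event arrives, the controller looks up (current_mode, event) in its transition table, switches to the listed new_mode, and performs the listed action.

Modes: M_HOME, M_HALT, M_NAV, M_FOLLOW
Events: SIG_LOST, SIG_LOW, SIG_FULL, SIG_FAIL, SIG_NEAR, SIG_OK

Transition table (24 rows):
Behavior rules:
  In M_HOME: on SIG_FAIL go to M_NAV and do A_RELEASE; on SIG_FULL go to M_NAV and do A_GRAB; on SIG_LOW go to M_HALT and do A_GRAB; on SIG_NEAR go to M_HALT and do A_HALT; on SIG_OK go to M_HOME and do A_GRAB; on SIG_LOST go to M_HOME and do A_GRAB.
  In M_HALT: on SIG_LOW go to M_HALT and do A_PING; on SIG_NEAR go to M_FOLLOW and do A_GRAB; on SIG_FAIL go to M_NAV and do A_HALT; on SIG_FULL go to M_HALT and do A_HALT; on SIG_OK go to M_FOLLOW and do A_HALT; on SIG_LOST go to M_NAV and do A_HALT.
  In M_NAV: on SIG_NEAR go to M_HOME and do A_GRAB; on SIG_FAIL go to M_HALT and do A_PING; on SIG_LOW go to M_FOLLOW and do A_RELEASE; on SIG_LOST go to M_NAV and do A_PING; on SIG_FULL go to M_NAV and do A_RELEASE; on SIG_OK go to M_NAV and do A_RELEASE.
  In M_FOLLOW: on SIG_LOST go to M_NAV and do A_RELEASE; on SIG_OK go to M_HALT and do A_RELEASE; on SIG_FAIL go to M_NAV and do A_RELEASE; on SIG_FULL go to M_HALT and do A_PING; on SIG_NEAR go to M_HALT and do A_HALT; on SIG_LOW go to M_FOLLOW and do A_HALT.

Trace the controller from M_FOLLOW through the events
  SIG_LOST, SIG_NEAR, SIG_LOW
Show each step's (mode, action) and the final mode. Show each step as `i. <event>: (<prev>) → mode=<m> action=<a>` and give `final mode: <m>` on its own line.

final mode: M_HALT

1. SIG_LOST: (M_FOLLOW) → mode=M_NAV action=A_RELEASE
2. SIG_NEAR: (M_NAV) → mode=M_HOME action=A_GRAB
3. SIG_LOW: (M_HOME) → mode=M_HALT action=A_GRAB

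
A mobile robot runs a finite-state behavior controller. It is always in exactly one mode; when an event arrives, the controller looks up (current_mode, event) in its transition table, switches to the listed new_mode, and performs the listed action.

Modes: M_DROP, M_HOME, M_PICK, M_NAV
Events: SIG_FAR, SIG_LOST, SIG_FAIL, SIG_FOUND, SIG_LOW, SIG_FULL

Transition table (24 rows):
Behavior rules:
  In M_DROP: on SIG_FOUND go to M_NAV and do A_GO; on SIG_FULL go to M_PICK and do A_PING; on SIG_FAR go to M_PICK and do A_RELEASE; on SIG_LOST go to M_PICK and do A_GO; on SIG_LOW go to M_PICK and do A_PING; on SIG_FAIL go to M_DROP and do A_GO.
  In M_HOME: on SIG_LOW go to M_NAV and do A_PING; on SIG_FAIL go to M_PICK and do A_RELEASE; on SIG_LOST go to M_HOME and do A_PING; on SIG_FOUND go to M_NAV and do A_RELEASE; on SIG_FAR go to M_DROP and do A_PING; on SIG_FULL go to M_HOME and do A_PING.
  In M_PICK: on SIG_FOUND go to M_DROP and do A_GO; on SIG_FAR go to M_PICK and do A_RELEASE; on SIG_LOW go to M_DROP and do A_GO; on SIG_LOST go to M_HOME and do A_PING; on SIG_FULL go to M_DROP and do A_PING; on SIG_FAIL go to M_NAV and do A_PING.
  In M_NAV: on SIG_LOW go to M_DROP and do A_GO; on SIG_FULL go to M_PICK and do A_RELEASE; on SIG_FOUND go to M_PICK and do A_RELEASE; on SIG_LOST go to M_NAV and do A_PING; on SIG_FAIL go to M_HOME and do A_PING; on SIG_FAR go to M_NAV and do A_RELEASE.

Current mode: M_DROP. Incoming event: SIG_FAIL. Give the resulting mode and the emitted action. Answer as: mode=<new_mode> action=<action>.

current mode = M_DROP; filter table to that mode:
  (M_DROP, SIG_FOUND) → (M_NAV, A_GO)
  (M_DROP, SIG_FULL) → (M_PICK, A_PING)
  (M_DROP, SIG_FAR) → (M_PICK, A_RELEASE)
  (M_DROP, SIG_LOST) → (M_PICK, A_GO)
  (M_DROP, SIG_LOW) → (M_PICK, A_PING)
  (M_DROP, SIG_FAIL) → (M_DROP, A_GO)  ← event matches
event = SIG_FAIL selects (M_DROP, A_GO)

mode=M_DROP action=A_GO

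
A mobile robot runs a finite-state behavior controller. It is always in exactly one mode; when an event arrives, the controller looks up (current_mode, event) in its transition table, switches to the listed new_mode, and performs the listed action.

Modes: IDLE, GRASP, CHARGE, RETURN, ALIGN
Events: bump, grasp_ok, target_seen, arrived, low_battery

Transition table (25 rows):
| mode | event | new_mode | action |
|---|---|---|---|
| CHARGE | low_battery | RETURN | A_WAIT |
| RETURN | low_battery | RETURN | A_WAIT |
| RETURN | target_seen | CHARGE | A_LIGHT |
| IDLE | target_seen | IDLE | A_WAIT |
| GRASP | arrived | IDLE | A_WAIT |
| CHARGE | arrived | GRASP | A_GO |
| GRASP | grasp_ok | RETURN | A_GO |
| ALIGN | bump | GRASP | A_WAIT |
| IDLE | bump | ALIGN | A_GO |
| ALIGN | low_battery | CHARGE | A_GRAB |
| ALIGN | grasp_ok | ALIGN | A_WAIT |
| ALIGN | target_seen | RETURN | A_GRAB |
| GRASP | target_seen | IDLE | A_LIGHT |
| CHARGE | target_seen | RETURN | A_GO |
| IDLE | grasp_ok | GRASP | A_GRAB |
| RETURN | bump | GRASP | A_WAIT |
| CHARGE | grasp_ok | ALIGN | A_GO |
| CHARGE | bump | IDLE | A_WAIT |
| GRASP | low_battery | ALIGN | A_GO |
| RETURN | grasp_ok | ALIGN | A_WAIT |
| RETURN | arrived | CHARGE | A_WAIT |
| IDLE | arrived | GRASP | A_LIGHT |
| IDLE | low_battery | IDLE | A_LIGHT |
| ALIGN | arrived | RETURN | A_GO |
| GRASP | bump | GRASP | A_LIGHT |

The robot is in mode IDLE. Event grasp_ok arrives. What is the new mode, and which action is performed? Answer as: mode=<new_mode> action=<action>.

current mode = IDLE; filter table to that mode:
  (IDLE, target_seen) → (IDLE, A_WAIT)
  (IDLE, bump) → (ALIGN, A_GO)
  (IDLE, grasp_ok) → (GRASP, A_GRAB)  ← event matches
  (IDLE, arrived) → (GRASP, A_LIGHT)
  (IDLE, low_battery) → (IDLE, A_LIGHT)
event = grasp_ok selects (GRASP, A_GRAB)

mode=GRASP action=A_GRAB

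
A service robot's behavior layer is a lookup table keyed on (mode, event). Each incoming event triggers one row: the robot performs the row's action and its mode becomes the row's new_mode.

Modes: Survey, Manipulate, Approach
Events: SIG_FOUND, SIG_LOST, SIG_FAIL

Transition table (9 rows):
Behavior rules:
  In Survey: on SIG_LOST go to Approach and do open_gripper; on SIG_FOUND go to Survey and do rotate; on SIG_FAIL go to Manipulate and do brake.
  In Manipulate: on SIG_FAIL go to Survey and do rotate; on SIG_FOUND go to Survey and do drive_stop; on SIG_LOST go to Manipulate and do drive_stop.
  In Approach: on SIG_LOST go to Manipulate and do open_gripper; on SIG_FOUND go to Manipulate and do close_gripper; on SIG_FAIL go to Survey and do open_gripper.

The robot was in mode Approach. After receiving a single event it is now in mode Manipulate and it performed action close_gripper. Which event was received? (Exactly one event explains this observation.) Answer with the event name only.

try SIG_FOUND: (Approach, SIG_FOUND) → (Manipulate, close_gripper)  ← matches
try SIG_LOST: (Approach, SIG_LOST) → (Manipulate, open_gripper)
try SIG_FAIL: (Approach, SIG_FAIL) → (Survey, open_gripper)

SIG_FOUND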